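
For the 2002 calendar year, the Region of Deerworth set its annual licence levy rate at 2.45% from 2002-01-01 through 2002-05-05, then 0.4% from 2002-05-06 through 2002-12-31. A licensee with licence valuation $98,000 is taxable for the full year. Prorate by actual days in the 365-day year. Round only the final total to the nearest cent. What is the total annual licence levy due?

2002-01-01 to 2002-05-05: 125 days at 2.45% → $98,000 × 2.45% × 125/365 = $822.2603
2002-05-06 to 2002-12-31: 240 days at 0.4% → $98,000 × 0.4% × 240/365 = $257.7534
Total = $1,080.0137

$1,080.01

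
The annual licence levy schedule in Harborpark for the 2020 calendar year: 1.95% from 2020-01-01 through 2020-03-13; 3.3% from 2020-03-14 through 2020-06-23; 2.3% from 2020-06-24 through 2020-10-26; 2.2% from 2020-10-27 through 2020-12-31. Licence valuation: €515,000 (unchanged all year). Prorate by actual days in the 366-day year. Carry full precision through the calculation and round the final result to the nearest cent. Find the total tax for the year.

€12,827.86

2020-01-01 to 2020-03-13: 73 days at 1.95% → €515,000 × 1.95% × 73/366 = €2,003.0123
2020-03-14 to 2020-06-23: 102 days at 3.3% → €515,000 × 3.3% × 102/366 = €4,736.3115
2020-06-24 to 2020-10-26: 125 days at 2.3% → €515,000 × 2.3% × 125/366 = €4,045.4235
2020-10-27 to 2020-12-31: 66 days at 2.2% → €515,000 × 2.2% × 66/366 = €2,043.1148
Total = €12,827.8620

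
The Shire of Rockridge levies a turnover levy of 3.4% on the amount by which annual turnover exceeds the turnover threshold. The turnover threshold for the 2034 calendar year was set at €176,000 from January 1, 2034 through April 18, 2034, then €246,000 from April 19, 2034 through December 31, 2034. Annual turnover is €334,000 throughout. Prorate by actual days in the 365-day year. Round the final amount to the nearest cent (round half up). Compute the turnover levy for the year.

January 1 – April 18, 2034: 108 days, exemption €176,000 → (€334,000 − €176,000) × 3.4% × 108/365 = €1,589.5233
April 19 – December 31, 2034: 257 days, exemption €246,000 → (€334,000 − €246,000) × 3.4% × 257/365 = €2,106.6959
Total = €3,696.2192

€3,696.22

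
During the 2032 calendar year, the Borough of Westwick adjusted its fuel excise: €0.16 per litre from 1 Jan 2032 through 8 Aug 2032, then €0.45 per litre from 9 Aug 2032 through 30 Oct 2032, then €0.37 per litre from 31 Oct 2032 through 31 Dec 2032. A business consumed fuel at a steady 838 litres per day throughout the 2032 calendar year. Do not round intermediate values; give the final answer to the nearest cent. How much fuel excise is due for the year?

€80154.70

1 Jan – 8 Aug 2032: 221 days × 838 litres/day = 185,198 litres at €0.16/litre → €29631.68
9 Aug – 30 Oct 2032: 83 days × 838 litres/day = 69,554 litres at €0.45/litre → €31299.30
31 Oct – 31 Dec 2032: 62 days × 838 litres/day = 51,956 litres at €0.37/litre → €19223.72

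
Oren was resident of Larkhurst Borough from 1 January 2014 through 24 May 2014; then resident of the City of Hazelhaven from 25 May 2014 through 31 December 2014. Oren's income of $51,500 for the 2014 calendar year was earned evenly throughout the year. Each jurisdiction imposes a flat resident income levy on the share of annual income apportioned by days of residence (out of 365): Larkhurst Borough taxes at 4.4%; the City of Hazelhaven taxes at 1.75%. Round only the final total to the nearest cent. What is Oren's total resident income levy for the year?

Larkhurst Borough, 1 January – 24 May 2014: 144 days → $51,500 × 4.4% × 144/365 = $893.9836
The City of Hazelhaven, 25 May – 31 December 2014: 221 days → $51,500 × 1.75% × 221/365 = $545.6884
Total = $1,439.6719

$1,439.67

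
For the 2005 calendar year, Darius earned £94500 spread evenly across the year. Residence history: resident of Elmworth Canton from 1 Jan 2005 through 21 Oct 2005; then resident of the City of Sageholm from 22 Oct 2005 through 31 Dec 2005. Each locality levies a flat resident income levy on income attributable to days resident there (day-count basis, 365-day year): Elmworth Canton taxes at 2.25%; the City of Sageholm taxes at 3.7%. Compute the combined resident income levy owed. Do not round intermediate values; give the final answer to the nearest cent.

£2392.79

Elmworth Canton, 1 Jan – 21 Oct 2005: 294 days → £94500 × 2.25% × 294/365 = £1712.6507
The City of Sageholm, 22 Oct – 31 Dec 2005: 71 days → £94500 × 3.7% × 71/365 = £680.1411
Total = £2392.7918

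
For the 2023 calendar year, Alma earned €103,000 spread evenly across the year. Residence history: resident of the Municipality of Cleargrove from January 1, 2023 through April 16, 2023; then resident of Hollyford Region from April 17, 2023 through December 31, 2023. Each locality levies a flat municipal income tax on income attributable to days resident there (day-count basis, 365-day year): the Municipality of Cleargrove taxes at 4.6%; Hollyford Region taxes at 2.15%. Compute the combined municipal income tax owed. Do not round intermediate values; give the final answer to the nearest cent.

The Municipality of Cleargrove, January 1 – April 16, 2023: 106 days → €103,000 × 4.6% × 106/365 = €1,375.9671
Hollyford Region, April 17 – December 31, 2023: 259 days → €103,000 × 2.15% × 259/365 = €1,571.3849
Total = €2,947.3521

€2,947.35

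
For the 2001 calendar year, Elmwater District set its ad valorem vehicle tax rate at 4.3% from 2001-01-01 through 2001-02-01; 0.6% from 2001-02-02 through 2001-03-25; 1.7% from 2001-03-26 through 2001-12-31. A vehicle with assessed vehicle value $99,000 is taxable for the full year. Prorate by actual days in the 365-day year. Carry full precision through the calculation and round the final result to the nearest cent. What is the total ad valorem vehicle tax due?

$1,753.52

2001-01-01 to 2001-02-01: 32 days at 4.3% → $99,000 × 4.3% × 32/365 = $373.2164
2001-02-02 to 2001-03-25: 52 days at 0.6% → $99,000 × 0.6% × 52/365 = $84.6247
2001-03-26 to 2001-12-31: 281 days at 1.7% → $99,000 × 1.7% × 281/365 = $1,295.6795
Total = $1,753.5205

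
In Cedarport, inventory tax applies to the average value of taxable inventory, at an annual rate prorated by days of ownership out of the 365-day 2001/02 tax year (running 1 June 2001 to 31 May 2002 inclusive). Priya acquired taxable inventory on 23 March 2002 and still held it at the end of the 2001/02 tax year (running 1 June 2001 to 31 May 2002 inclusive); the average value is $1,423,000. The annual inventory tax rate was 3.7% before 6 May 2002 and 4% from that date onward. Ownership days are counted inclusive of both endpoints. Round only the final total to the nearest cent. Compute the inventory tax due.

$10,401.55

23 March – 5 May 2002: 44 days at 3.7% → $1,423,000 × 3.7% × 44/365 = $6,346.9699
6 May – 31 May 2002: 26 days at 4% → $1,423,000 × 4% × 26/365 = $4,054.5753
Total = $10,401.5452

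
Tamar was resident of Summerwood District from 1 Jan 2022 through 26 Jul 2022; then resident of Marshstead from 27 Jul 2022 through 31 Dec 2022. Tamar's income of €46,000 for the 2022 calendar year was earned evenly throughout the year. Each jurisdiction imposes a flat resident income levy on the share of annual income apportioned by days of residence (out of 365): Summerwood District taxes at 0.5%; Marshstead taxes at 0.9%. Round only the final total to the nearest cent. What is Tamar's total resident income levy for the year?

Summerwood District, 1 Jan – 26 Jul 2022: 207 days → €46,000 × 0.5% × 207/365 = €130.4384
Marshstead, 27 Jul – 31 Dec 2022: 158 days → €46,000 × 0.9% × 158/365 = €179.2110
Total = €309.6493

€309.65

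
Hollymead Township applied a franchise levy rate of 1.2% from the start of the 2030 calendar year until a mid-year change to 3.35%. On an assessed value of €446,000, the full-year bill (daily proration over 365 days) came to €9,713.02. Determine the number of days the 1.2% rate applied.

199 days

Let d = days at the first rate; then 365 − d days at the second rate.
€446,000 × [1.2%·d + 3.35%·(365−d)] / 365 = €9,713.02
Solving gives d = 199, so the new rate took effect on 19 Jul 2030.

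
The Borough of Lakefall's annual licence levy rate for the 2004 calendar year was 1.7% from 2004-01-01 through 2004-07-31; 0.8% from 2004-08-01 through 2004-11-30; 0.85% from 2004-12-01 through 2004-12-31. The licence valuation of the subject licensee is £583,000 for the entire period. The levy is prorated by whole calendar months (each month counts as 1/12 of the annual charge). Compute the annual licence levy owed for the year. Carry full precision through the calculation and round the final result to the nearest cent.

2004-01-01 to 2004-07-31: 7 months at 1.7% → £583,000 × 1.7% × 7/12 = £5,781.4167
2004-08-01 to 2004-11-30: 4 months at 0.8% → £583,000 × 0.8% × 4/12 = £1,554.6667
2004-12-01 to 2004-12-31: 1 month at 0.85% → £583,000 × 0.85% × 1/12 = £412.9583
Total = £7,749.0417

£7,749.04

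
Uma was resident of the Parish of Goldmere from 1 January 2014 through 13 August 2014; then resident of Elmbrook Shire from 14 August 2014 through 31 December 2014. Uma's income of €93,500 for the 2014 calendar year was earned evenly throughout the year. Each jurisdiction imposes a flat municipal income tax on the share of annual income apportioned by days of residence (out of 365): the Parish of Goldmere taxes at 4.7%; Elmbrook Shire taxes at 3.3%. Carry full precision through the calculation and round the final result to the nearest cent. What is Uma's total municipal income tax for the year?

€3,892.42

The Parish of Goldmere, 1 January – 13 August 2014: 225 days → €93,500 × 4.7% × 225/365 = €2,708.9384
Elmbrook Shire, 14 August – 31 December 2014: 140 days → €93,500 × 3.3% × 140/365 = €1,183.4795
Total = €3,892.4178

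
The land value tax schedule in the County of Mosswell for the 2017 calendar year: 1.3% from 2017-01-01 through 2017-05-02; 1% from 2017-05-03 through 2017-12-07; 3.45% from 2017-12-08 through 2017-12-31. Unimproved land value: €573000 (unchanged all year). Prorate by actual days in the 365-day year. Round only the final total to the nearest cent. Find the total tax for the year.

2017-01-01 to 2017-05-02: 122 days at 1.3% → €573000 × 1.3% × 122/365 = €2489.8027
2017-05-03 to 2017-12-07: 219 days at 1% → €573000 × 1% × 219/365 = €3438.0000
2017-12-08 to 2017-12-31: 24 days at 3.45% → €573000 × 3.45% × 24/365 = €1299.8466
Total = €7227.6493

€7227.65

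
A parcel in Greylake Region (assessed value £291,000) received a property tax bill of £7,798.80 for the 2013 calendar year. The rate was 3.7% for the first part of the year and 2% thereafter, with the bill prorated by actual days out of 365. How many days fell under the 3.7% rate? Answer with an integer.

146 days

Let d = days at the first rate; then 365 − d days at the second rate.
£291,000 × [3.7%·d + 2%·(365−d)] / 365 = £7,798.80
Solving gives d = 146, so the new rate took effect on 27 May 2013.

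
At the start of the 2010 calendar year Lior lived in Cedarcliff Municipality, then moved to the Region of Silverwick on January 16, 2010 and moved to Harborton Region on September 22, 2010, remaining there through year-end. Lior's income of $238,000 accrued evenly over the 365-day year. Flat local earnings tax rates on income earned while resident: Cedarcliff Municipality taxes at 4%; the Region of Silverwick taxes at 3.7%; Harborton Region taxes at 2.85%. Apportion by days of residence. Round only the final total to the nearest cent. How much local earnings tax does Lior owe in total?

$8,275.55

Cedarcliff Municipality, January 1 – January 15, 2010: 15 days → $238,000 × 4% × 15/365 = $391.2329
The Region of Silverwick, January 16 – September 21, 2010: 249 days → $238,000 × 3.7% × 249/365 = $6,007.3808
Harborton Region, September 22 – December 31, 2010: 101 days → $238,000 × 2.85% × 101/365 = $1,876.9397
Total = $8,275.5534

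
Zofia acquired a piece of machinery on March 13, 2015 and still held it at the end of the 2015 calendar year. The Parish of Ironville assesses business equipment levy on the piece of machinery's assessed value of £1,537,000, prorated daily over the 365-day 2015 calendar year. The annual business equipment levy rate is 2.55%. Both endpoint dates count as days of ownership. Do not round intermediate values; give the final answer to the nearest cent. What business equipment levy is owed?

Days held (March 13 – December 31, 2015): 294 out of 365
Tax = £1,537,000 × 2.55% × 294/365 = £31,569.5589

£31,569.56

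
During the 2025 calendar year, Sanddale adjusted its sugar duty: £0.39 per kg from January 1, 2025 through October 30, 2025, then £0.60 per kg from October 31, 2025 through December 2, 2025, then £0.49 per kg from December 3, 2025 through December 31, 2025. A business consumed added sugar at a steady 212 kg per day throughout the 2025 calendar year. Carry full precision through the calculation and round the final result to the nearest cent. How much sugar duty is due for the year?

£32262.16

January 1 – October 30, 2025: 303 days × 212 kg/day = 64,236 kg at £0.39/kg → £25052.04
October 31 – December 2, 2025: 33 days × 212 kg/day = 6,996 kg at £0.60/kg → £4197.60
December 3 – December 31, 2025: 29 days × 212 kg/day = 6,148 kg at £0.49/kg → £3012.52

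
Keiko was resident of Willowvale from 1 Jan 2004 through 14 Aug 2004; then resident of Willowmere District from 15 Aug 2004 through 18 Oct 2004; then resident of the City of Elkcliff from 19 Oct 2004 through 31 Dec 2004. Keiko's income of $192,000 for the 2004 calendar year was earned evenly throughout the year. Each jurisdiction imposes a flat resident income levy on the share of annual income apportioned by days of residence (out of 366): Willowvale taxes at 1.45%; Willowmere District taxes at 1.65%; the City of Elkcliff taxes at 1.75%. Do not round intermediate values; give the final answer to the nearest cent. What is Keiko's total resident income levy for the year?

$2,968.66

Willowvale, 1 Jan – 14 Aug 2004: 227 days → $192,000 × 1.45% × 227/366 = $1,726.6885
Willowmere District, 15 Aug – 18 Oct 2004: 65 days → $192,000 × 1.65% × 65/366 = $562.6230
The City of Elkcliff, 19 Oct – 31 Dec 2004: 74 days → $192,000 × 1.75% × 74/366 = $679.3443
Total = $2,968.6557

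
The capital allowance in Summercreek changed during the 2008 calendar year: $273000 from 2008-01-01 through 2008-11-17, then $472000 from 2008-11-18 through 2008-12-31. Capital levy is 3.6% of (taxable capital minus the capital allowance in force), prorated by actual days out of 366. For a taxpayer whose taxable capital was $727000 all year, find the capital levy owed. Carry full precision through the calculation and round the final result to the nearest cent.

2008-01-01 to 2008-11-17: 322 days, exemption $273000 → ($727000 − $273000) × 3.6% × 322/366 = $14379.1475
2008-11-18 to 2008-12-31: 44 days, exemption $472000 → ($727000 − $472000) × 3.6% × 44/366 = $1103.6066
Total = $15482.7541

$15482.75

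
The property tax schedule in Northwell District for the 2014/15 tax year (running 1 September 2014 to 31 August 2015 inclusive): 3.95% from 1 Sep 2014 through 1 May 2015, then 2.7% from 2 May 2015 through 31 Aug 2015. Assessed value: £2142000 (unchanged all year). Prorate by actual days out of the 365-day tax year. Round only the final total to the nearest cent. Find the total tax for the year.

£75659.55

1 Sep 2014 – 1 May 2015: 243 days at 3.95% → £2142000 × 3.95% × 243/365 = £56328.7315
2 May – 31 Aug 2015: 122 days at 2.7% → £2142000 × 2.7% × 122/365 = £19330.8164
Total = £75659.5479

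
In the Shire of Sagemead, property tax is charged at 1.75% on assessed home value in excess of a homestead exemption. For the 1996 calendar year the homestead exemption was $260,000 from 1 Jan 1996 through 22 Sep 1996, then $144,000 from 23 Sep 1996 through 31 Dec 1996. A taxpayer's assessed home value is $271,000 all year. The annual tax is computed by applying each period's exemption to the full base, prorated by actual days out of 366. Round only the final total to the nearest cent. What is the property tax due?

1 Jan – 22 Sep 1996: 266 days, exemption $260,000 → ($271,000 − $260,000) × 1.75% × 266/366 = $139.9044
23 Sep – 31 Dec 1996: 100 days, exemption $144,000 → ($271,000 − $144,000) × 1.75% × 100/366 = $607.2404
Total = $747.1448

$747.14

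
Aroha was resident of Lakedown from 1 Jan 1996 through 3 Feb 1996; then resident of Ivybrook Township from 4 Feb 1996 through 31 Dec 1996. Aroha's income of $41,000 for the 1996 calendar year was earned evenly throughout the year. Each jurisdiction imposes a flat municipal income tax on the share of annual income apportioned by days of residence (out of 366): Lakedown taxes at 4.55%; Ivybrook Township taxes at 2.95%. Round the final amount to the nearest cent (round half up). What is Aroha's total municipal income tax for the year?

Lakedown, 1 Jan – 3 Feb 1996: 34 days → $41,000 × 4.55% × 34/366 = $173.2978
Ivybrook Township, 4 Feb – 31 Dec 1996: 332 days → $41,000 × 2.95% × 332/366 = $1,097.1421
Total = $1,270.4399

$1,270.44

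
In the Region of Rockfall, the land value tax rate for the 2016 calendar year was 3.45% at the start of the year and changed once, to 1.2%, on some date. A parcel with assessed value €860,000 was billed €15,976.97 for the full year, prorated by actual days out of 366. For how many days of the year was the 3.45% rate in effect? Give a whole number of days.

107 days

Let d = days at the first rate; then 366 − d days at the second rate.
€860,000 × [3.45%·d + 1.2%·(366−d)] / 366 = €15,976.97
Solving gives d = 107, so the new rate took effect on April 17, 2016.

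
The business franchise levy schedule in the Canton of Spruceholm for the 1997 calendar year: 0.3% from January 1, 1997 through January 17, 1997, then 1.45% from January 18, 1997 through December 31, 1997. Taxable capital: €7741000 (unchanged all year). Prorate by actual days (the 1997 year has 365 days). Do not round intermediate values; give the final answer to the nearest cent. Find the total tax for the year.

January 1 – January 17, 1997: 17 days at 0.3% → €7741000 × 0.3% × 17/365 = €1081.6192
January 18 – December 31, 1997: 348 days at 1.45% → €7741000 × 1.45% × 348/365 = €107016.6740
Total = €108098.2932

€108098.29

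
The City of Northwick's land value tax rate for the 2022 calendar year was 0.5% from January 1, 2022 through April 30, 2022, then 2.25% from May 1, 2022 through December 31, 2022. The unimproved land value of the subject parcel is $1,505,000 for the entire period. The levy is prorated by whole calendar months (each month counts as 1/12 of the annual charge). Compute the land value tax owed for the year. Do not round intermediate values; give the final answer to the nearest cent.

$25,083.33

January 1 – April 30, 2022: 4 months at 0.5% → $1,505,000 × 0.5% × 4/12 = $2,508.3333
May 1 – December 31, 2022: 8 months at 2.25% → $1,505,000 × 2.25% × 8/12 = $22,575.0000
Total = $25,083.3333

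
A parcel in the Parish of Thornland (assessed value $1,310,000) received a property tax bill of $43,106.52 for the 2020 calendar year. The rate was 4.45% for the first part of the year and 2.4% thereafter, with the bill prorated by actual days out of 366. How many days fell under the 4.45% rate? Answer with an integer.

Let d = days at the first rate; then 366 − d days at the second rate.
$1,310,000 × [4.45%·d + 2.4%·(366−d)] / 366 = $43,106.52
Solving gives d = 159, so the new rate took effect on 8 Jun 2020.

159 days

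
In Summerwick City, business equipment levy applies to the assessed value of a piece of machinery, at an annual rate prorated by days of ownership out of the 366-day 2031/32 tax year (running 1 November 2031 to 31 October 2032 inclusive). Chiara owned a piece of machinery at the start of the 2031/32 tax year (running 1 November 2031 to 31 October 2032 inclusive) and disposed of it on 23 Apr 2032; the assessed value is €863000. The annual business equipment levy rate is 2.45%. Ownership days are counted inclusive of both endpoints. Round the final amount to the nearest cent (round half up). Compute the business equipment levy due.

Days held (1 Nov 2031 – 23 Apr 2032): 175 out of 366
Tax = €863000 × 2.45% × 175/366 = €10109.5970

€10109.60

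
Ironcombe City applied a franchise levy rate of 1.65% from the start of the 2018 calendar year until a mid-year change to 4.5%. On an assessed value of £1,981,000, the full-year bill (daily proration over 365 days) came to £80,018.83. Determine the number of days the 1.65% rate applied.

Let d = days at the first rate; then 365 − d days at the second rate.
£1,981,000 × [1.65%·d + 4.5%·(365−d)] / 365 = £80,018.83
Solving gives d = 59, so the new rate took effect on March 1, 2018.

59 days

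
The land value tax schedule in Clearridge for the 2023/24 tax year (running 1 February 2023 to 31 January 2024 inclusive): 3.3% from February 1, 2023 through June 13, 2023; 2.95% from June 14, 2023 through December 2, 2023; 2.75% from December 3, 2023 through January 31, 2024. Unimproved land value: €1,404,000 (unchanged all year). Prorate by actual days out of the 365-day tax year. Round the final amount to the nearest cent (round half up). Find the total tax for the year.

February 1 – June 13, 2023: 133 days at 3.3% → €1,404,000 × 3.3% × 133/365 = €16,882.6192
June 14 – December 2, 2023: 172 days at 2.95% → €1,404,000 × 2.95% × 172/365 = €19,517.5233
December 3, 2023 – January 31, 2024: 60 days at 2.75% → €1,404,000 × 2.75% × 60/365 = €6,346.8493
Total = €42,746.9918

€42,746.99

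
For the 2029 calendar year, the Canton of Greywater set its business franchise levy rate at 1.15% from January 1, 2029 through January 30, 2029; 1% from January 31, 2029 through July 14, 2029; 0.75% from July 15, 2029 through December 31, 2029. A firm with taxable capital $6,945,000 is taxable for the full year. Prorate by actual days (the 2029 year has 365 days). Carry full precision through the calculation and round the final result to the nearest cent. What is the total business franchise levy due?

January 1 – January 30, 2029: 30 days at 1.15% → $6,945,000 × 1.15% × 30/365 = $6,564.4521
January 31 – July 14, 2029: 165 days at 1% → $6,945,000 × 1% × 165/365 = $31,395.2055
July 15 – December 31, 2029: 170 days at 0.75% → $6,945,000 × 0.75% × 170/365 = $24,259.9315
Total = $62,219.5890

$62,219.59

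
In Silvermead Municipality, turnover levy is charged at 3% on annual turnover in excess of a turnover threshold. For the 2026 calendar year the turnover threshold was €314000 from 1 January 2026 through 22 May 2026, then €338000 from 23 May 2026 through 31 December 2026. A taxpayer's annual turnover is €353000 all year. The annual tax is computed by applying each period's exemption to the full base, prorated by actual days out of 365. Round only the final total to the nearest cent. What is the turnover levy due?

€730.11

1 January – 22 May 2026: 142 days, exemption €314000 → (€353000 − €314000) × 3% × 142/365 = €455.1781
23 May – 31 December 2026: 223 days, exemption €338000 → (€353000 − €338000) × 3% × 223/365 = €274.9315
Total = €730.1096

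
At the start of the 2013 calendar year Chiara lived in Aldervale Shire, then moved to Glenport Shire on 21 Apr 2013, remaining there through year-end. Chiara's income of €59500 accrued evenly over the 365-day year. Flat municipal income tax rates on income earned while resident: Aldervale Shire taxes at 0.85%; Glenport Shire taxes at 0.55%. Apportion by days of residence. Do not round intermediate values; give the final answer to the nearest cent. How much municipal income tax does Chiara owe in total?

€381.04

Aldervale Shire, 1 Jan – 20 Apr 2013: 110 days → €59500 × 0.85% × 110/365 = €152.4178
Glenport Shire, 21 Apr – 31 Dec 2013: 255 days → €59500 × 0.55% × 255/365 = €228.6267
Total = €381.0445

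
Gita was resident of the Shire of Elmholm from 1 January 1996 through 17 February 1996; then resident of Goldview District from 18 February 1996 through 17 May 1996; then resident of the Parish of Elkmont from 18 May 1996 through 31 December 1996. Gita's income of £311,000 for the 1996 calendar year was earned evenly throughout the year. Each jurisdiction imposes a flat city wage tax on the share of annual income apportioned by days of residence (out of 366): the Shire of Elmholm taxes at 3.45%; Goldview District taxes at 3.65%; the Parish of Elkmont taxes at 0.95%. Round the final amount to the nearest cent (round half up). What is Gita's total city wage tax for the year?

The Shire of Elmholm, 1 January – 17 February 1996: 48 days → £311,000 × 3.45% × 48/366 = £1,407.1475
Goldview District, 18 February – 17 May 1996: 90 days → £311,000 × 3.65% × 90/366 = £2,791.3525
The Parish of Elkmont, 18 May – 31 December 1996: 228 days → £311,000 × 0.95% × 228/366 = £1,840.5082
Total = £6,039.0082

£6,039.01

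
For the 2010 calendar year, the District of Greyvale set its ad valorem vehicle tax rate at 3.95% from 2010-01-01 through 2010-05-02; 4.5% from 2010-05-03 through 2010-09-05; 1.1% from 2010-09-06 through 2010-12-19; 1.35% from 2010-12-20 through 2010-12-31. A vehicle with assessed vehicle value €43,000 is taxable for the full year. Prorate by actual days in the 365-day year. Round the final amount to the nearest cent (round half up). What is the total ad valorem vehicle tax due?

2010-01-01 to 2010-05-02: 122 days at 3.95% → €43,000 × 3.95% × 122/365 = €567.7178
2010-05-03 to 2010-09-05: 126 days at 4.5% → €43,000 × 4.5% × 126/365 = €667.9726
2010-09-06 to 2010-12-19: 105 days at 1.1% → €43,000 × 1.1% × 105/365 = €136.0685
2010-12-20 to 2010-12-31: 12 days at 1.35% → €43,000 × 1.35% × 12/365 = €19.0849
Total = €1,390.8438

€1,390.84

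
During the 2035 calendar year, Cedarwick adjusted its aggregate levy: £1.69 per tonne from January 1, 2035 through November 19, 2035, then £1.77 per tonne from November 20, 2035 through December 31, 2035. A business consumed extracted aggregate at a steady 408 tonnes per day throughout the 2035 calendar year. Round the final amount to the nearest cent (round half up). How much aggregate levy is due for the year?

January 1 – November 19, 2035: 323 days × 408 tonnes/day = 131,784 tonnes at £1.69/tonne → £222,714.96
November 20 – December 31, 2035: 42 days × 408 tonnes/day = 17,136 tonnes at £1.77/tonne → £30,330.72

£253,045.68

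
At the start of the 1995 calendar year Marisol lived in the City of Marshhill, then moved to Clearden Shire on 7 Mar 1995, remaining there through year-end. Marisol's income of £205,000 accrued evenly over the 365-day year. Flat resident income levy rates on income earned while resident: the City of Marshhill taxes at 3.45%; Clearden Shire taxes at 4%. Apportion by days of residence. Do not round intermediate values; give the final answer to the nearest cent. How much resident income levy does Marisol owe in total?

The City of Marshhill, 1 Jan – 6 Mar 1995: 65 days → £205,000 × 3.45% × 65/365 = £1,259.4863
Clearden Shire, 7 Mar – 31 Dec 1995: 300 days → £205,000 × 4% × 300/365 = £6,739.7260
Total = £7,999.2123

£7,999.21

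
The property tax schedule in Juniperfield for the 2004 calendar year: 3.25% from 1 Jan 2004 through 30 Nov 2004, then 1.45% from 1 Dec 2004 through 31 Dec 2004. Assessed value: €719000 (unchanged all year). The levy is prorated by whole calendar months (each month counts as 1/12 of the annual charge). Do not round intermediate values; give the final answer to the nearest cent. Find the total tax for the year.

1 Jan – 30 Nov 2004: 11 months at 3.25% → €719000 × 3.25% × 11/12 = €21420.2083
1 Dec – 31 Dec 2004: 1 month at 1.45% → €719000 × 1.45% × 1/12 = €868.7917
Total = €22289.0000

€22289.00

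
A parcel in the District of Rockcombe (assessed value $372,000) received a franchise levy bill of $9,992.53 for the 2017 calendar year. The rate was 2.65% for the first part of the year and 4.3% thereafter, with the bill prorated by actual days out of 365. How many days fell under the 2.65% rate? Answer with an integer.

357 days

Let d = days at the first rate; then 365 − d days at the second rate.
$372,000 × [2.65%·d + 4.3%·(365−d)] / 365 = $9,992.53
Solving gives d = 357, so the new rate took effect on December 24, 2017.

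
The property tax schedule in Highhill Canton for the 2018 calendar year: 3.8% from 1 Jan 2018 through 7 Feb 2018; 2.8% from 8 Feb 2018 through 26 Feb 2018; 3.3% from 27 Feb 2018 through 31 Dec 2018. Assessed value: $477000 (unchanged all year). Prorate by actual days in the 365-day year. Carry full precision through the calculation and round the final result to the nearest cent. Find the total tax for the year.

$15865.15

1 Jan – 7 Feb 2018: 38 days at 3.8% → $477000 × 3.8% × 38/365 = $1887.0904
8 Feb – 26 Feb 2018: 19 days at 2.8% → $477000 × 2.8% × 19/365 = $695.2438
27 Feb – 31 Dec 2018: 308 days at 3.3% → $477000 × 3.3% × 308/365 = $13282.8164
Total = $15865.1507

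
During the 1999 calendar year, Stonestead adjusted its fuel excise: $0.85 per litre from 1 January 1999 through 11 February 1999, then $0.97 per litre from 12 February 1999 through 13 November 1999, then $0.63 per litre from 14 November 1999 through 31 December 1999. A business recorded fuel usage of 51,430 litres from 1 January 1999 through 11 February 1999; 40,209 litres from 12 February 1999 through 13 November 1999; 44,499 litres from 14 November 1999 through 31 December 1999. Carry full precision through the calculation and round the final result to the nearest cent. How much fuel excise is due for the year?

$110,752.60

1 January – 11 February 1999: 51,430 litres at $0.85/litre → $43,715.50
12 February – 13 November 1999: 40,209 litres at $0.97/litre → $39,002.73
14 November – 31 December 1999: 44,499 litres at $0.63/litre → $28,034.37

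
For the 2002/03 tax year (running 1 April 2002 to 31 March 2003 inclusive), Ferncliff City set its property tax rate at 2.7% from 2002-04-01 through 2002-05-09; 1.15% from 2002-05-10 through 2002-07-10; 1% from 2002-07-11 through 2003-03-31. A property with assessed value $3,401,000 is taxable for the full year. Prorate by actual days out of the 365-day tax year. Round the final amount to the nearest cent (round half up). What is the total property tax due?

$41,054.26

2002-04-01 to 2002-05-09: 39 days at 2.7% → $3,401,000 × 2.7% × 39/365 = $9,811.6521
2002-05-10 to 2002-07-10: 62 days at 1.15% → $3,401,000 × 1.15% × 62/365 = $6,643.5973
2002-07-11 to 2003-03-31: 264 days at 1% → $3,401,000 × 1% × 264/365 = $24,599.0137
Total = $41,054.2630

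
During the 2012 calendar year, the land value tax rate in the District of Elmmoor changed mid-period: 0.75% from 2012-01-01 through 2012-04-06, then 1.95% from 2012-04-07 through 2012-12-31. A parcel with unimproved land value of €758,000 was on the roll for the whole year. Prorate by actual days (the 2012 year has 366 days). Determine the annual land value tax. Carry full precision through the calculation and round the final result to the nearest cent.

€12,370.31

2012-01-01 to 2012-04-06: 97 days at 0.75% → €758,000 × 0.75% × 97/366 = €1,506.6803
2012-04-07 to 2012-12-31: 269 days at 1.95% → €758,000 × 1.95% × 269/366 = €10,863.6311
Total = €12,370.3115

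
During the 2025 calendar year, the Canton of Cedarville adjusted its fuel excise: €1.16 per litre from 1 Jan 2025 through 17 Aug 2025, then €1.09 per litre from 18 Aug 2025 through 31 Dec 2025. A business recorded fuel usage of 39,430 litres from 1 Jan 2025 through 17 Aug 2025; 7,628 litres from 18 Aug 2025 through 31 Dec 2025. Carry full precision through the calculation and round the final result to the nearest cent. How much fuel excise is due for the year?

€54053.32

1 Jan – 17 Aug 2025: 39,430 litres at €1.16/litre → €45738.80
18 Aug – 31 Dec 2025: 7,628 litres at €1.09/litre → €8314.52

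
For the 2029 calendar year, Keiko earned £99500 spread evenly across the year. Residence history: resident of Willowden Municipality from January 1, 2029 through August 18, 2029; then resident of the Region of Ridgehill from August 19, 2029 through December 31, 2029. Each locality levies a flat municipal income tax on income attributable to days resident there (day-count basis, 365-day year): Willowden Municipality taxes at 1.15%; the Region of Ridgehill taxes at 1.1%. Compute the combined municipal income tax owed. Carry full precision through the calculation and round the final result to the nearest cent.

£1125.85

Willowden Municipality, January 1 – August 18, 2029: 230 days → £99500 × 1.15% × 230/365 = £721.0342
The Region of Ridgehill, August 19 – December 31, 2029: 135 days → £99500 × 1.1% × 135/365 = £404.8151
Total = £1125.8493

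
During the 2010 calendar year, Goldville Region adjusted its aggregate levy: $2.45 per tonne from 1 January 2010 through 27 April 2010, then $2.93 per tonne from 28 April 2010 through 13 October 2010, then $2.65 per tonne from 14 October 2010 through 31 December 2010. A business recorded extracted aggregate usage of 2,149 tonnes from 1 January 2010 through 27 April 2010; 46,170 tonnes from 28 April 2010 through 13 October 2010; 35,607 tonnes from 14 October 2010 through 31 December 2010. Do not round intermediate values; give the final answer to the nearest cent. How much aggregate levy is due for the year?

$234,901.70

1 January – 27 April 2010: 2,149 tonnes at $2.45/tonne → $5,265.05
28 April – 13 October 2010: 46,170 tonnes at $2.93/tonne → $135,278.10
14 October – 31 December 2010: 35,607 tonnes at $2.65/tonne → $94,358.55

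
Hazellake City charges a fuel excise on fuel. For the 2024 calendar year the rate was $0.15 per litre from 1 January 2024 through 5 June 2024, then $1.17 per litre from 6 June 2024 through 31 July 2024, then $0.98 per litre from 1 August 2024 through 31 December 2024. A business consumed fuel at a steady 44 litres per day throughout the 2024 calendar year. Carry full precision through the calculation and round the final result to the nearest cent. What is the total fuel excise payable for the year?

1 January – 5 June 2024: 157 days × 44 litres/day = 6,908 litres at $0.15/litre → $1,036.20
6 June – 31 July 2024: 56 days × 44 litres/day = 2,464 litres at $1.17/litre → $2,882.88
1 August – 31 December 2024: 153 days × 44 litres/day = 6,732 litres at $0.98/litre → $6,597.36

$10,516.44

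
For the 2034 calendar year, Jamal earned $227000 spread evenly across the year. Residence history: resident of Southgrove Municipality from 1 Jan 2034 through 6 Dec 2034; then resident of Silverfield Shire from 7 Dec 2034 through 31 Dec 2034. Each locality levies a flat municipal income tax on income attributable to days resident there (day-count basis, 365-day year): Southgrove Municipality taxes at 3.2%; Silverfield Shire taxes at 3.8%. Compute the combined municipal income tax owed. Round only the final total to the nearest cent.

Southgrove Municipality, 1 Jan – 6 Dec 2034: 340 days → $227000 × 3.2% × 340/365 = $6766.4658
Silverfield Shire, 7 Dec – 31 Dec 2034: 25 days → $227000 × 3.8% × 25/365 = $590.8219
Total = $7357.2877

$7357.29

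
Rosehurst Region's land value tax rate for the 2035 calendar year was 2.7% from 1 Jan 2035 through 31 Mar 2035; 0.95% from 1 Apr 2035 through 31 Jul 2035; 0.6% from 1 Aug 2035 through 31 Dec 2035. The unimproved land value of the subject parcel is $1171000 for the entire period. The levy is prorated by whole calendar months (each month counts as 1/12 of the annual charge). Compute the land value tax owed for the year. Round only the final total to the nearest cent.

$14539.92

1 Jan – 31 Mar 2035: 3 months at 2.7% → $1171000 × 2.7% × 3/12 = $7904.2500
1 Apr – 31 Jul 2035: 4 months at 0.95% → $1171000 × 0.95% × 4/12 = $3708.1667
1 Aug – 31 Dec 2035: 5 months at 0.6% → $1171000 × 0.6% × 5/12 = $2927.5000
Total = $14539.9167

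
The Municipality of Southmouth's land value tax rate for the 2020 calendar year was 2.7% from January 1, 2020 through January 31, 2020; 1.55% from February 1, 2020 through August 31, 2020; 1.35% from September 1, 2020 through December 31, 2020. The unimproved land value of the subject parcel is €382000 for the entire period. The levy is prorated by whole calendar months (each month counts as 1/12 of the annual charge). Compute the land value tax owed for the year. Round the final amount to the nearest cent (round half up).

January 1 – January 31, 2020: 1 month at 2.7% → €382000 × 2.7% × 1/12 = €859.5000
February 1 – August 31, 2020: 7 months at 1.55% → €382000 × 1.55% × 7/12 = €3453.9167
September 1 – December 31, 2020: 4 months at 1.35% → €382000 × 1.35% × 4/12 = €1719.0000
Total = €6032.4167

€6032.42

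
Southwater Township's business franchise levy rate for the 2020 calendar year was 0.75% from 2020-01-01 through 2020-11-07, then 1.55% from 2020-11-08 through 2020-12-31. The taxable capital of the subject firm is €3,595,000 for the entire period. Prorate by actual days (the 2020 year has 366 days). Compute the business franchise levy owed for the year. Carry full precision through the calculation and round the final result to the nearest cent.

2020-01-01 to 2020-11-07: 312 days at 0.75% → €3,595,000 × 0.75% × 312/366 = €22,984.4262
2020-11-08 to 2020-12-31: 54 days at 1.55% → €3,595,000 × 1.55% × 54/366 = €8,221.3525
Total = €31,205.7787

€31,205.78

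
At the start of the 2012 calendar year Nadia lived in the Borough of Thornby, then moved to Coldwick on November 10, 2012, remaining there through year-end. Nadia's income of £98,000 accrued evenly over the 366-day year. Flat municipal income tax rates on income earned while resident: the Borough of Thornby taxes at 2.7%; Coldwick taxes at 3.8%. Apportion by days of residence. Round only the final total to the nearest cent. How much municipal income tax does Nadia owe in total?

The Borough of Thornby, January 1 – November 9, 2012: 314 days → £98,000 × 2.7% × 314/366 = £2,270.0656
Coldwick, November 10 – December 31, 2012: 52 days → £98,000 × 3.8% × 52/366 = £529.0929
Total = £2,799.1585

£2,799.16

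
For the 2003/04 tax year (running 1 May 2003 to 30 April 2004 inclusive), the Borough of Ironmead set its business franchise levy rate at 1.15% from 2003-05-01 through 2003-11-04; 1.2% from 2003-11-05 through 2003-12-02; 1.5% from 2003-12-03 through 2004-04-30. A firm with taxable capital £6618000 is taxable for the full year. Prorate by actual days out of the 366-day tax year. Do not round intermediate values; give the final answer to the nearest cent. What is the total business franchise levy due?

2003-05-01 to 2003-11-04: 188 days at 1.15% → £6618000 × 1.15% × 188/366 = £39093.2131
2003-11-05 to 2003-12-02: 28 days at 1.2% → £6618000 × 1.2% × 28/366 = £6075.5410
2003-12-03 to 2004-04-30: 150 days at 1.5% → £6618000 × 1.5% × 150/366 = £40684.4262
Total = £85853.1803

£85853.18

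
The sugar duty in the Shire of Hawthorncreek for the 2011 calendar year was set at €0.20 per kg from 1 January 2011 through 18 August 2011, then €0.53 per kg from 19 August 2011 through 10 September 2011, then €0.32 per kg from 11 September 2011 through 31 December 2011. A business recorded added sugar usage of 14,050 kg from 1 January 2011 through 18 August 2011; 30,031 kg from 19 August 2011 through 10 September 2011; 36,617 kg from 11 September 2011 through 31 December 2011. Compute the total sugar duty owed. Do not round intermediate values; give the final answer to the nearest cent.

1 January – 18 August 2011: 14,050 kg at €0.20/kg → €2,810.00
19 August – 10 September 2011: 30,031 kg at €0.53/kg → €15,916.43
11 September – 31 December 2011: 36,617 kg at €0.32/kg → €11,717.44

€30,443.87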